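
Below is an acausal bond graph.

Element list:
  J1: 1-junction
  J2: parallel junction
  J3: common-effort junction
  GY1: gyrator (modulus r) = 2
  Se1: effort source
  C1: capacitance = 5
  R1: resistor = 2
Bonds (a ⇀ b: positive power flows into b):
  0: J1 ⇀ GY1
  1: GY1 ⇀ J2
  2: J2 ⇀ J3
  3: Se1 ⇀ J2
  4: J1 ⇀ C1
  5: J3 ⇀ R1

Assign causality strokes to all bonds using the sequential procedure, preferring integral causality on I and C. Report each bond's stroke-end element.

#3 |J2  (Se1: effort source, stroke at far end)
#1 |GY1  (common-e at J2 fixed by 3)
#2 |J3  (common-e at J2 fixed by 3)
#5 |R1  (J3: bond 2 brought effort, rest push out)
#0 |GY1  (GY1: gyrator matches bond 1)
#4 |J1  (J1: bond 0 brought flow, rest push out)

β0 stroke at GY1
β1 stroke at GY1
β2 stroke at J3
β3 stroke at J2
β4 stroke at J1
β5 stroke at R1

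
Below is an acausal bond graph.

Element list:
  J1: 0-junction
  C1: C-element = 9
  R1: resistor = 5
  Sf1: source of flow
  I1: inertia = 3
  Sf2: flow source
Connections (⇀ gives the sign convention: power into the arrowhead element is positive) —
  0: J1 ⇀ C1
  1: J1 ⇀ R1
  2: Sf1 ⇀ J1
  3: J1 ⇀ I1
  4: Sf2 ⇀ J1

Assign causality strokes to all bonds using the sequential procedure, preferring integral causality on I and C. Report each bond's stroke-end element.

#0 |J1
#1 |R1
#2 |Sf1
#3 |I1
#4 |Sf2

b2 stroke→Sf1  (source Sf1 imposes f)
b4 stroke→Sf2  (Sf2: flow source, stroke at near end)
b0 stroke→J1  (C1 outputs effort q/C1)
b1 stroke→R1  (0-jn J1 has e-setter on 0)
b3 stroke→I1  (J1: bond 0 brought effort, rest push out)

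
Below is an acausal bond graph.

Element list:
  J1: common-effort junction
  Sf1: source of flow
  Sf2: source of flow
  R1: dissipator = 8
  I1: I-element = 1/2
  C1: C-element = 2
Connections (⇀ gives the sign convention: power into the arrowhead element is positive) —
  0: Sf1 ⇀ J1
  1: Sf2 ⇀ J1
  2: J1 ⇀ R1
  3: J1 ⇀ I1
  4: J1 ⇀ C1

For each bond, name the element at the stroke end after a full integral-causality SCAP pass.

b0 →Sf1  (source Sf1 imposes f)
b1 →Sf2  (Sf2: flow source, stroke at near end)
b3 →I1  (I1 integral (f out))
b4 →J1  (C1: C, integral causality)
b2 →R1  (J1: bond 4 brought effort, rest push out)

β0 stroke at Sf1
β1 stroke at Sf2
β2 stroke at R1
β3 stroke at I1
β4 stroke at J1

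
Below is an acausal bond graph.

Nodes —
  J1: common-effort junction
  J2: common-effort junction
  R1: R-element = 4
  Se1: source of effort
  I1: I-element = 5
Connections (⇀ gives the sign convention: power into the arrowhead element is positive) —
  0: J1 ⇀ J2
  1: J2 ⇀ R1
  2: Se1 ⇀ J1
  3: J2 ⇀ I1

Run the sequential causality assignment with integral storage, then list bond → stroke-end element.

b0 stroke at J2
b1 stroke at R1
b2 stroke at J1
b3 stroke at I1

β2 stroke→J1  (Se1 fixes effort; stroke away)
β0 stroke→J2  (common-e at J1 fixed by 2)
β1 stroke→R1  (J2: bond 0 brought effort, rest push out)
β3 stroke→I1  (0-jn J2 has e-setter on 0)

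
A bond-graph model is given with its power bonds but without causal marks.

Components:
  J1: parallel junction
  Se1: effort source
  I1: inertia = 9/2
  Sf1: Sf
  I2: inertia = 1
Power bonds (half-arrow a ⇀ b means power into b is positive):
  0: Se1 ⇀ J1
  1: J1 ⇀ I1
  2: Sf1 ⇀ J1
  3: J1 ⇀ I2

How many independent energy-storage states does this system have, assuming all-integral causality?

b0 stroke→J1  (Se1 (Se) sets effort on bond)
b2 stroke→Sf1  (source Sf1 imposes f)
b1 stroke→I1  (0-jn J1 has e-setter on 0)
b3 stroke→I2  (J1 effort already set via bond 0)

2  (I1, I2 all integral)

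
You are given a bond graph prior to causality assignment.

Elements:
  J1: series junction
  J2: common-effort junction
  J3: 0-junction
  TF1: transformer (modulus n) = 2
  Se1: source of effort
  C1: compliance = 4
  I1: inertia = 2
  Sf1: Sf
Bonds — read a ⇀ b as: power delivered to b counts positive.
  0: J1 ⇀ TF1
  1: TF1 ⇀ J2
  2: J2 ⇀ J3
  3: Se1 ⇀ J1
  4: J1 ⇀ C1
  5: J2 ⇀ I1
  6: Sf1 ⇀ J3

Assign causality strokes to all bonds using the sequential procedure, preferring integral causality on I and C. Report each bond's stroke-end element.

b3 stroke→J1  (Se1 fixes effort; stroke away)
b6 stroke→Sf1  (Sf1 fixes flow; stroke at Sf1)
b2 stroke→J3  (only one effort-in slot at J3)
b4 stroke→J1  (C1 integral (e out))
b0 stroke→TF1  (J1: last free bond brings flow in)
b1 stroke→J2  (TF TF1: opposite of bond 0)
b5 stroke→I1  (common-e at J2 fixed by 1)

β0 |TF1
β1 |J2
β2 |J3
β3 |J1
β4 |J1
β5 |I1
β6 |Sf1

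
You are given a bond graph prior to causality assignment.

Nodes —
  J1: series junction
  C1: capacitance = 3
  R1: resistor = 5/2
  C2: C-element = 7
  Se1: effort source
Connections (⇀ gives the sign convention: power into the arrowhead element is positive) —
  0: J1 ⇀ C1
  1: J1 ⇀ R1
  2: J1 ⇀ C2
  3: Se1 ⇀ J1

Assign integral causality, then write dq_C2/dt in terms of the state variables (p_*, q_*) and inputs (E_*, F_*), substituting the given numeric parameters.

β3 stroke→J1  (source Se1 imposes e)
β0 stroke→J1  (prefer integral on C1)
β2 stroke→J1  (C2 outputs effort q/C2)
β1 stroke→R1  (closing 1-jn rule on J1)

dq_C2/dt = 2*E_Se1/5 - 2*q_C1/15 - 2*q_C2/35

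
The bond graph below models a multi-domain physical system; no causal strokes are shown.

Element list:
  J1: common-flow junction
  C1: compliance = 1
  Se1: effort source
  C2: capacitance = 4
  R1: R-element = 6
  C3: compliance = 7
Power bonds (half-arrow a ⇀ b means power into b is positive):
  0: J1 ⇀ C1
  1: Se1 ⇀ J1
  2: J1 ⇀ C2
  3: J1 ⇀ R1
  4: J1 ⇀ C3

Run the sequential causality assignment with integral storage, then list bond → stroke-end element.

bond 0 stroke→J1
bond 1 stroke→J1
bond 2 stroke→J1
bond 3 stroke→R1
bond 4 stroke→J1

b1 stroke at J1  (source Se1 imposes e)
b0 stroke at J1  (C1 outputs effort q/C1)
b2 stroke at J1  (C2 integral (e out))
b4 stroke at J1  (C3 integral (e out))
b3 stroke at R1  (closing 1-jn rule on J1)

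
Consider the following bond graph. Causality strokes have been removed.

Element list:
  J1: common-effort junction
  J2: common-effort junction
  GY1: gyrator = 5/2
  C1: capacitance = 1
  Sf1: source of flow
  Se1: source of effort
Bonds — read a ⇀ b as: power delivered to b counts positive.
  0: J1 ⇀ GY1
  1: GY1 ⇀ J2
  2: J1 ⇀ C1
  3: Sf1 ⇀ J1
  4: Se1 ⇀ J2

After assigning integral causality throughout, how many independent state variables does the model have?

#3 →Sf1  (source Sf1 imposes f)
#4 →J2  (source Se1 imposes e)
#1 →GY1  (0-jn J2 has e-setter on 4)
#0 →GY1  (GY1: gyrator matches bond 1)
#2 →J1  (closing 0-jn rule on J1)

1  (C1 all integral)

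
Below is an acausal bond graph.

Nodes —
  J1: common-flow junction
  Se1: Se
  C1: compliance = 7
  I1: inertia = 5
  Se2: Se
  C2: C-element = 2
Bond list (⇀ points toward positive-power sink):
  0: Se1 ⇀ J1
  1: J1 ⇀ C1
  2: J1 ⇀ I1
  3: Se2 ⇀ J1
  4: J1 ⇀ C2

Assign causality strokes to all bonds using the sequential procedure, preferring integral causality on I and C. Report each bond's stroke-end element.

β0 stroke→J1  (Se1 fixes effort; stroke away)
β3 stroke→J1  (Se2 fixes effort; stroke away)
β1 stroke→J1  (C1 outputs effort q/C1)
β2 stroke→I1  (prefer integral on I1)
β4 stroke→J1  (J1: bond 2 brought flow, rest push out)

b0 stroke at J1
b1 stroke at J1
b2 stroke at I1
b3 stroke at J1
b4 stroke at J1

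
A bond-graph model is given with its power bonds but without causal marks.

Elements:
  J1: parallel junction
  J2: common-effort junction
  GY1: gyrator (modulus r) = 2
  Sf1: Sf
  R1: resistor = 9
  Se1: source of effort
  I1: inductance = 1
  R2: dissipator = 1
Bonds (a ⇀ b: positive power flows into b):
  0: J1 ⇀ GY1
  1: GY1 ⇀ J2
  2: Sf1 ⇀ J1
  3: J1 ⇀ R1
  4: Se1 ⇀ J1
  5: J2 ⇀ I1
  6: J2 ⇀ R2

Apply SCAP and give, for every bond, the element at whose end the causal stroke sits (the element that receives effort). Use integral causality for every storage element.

#0 →GY1
#1 →GY1
#2 →Sf1
#3 →R1
#4 →J1
#5 →I1
#6 →J2

β2 →Sf1  (Sf1 (Sf) sets flow on bond)
β4 →J1  (Se1 (Se) sets effort on bond)
β0 →GY1  (J1: bond 4 brought effort, rest push out)
β3 →R1  (common-e at J1 fixed by 4)
β1 →GY1  (GY GY1: same side as bond 0)
β5 →I1  (prefer integral on I1)
β6 →J2  (J2: last free bond brings effort in)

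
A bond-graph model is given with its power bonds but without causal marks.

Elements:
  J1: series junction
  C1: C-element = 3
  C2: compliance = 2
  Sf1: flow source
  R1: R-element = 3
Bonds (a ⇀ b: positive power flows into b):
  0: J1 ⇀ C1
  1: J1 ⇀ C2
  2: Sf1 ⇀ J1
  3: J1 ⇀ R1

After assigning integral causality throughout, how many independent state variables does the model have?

2  (C1, C2 all integral)

β2 →Sf1  (source Sf1 imposes f)
β0 →J1  (J1: bond 2 brought flow, rest push out)
β1 →J1  (J1: bond 2 brought flow, rest push out)
β3 →J1  (1-jn J1 has f-setter on 2)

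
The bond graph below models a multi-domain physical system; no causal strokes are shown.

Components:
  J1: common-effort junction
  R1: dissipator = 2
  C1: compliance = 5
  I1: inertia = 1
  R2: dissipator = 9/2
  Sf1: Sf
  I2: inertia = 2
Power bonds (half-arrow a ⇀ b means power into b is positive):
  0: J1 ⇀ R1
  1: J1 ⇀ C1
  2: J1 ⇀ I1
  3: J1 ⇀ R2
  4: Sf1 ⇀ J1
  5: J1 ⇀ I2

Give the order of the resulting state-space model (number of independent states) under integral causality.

3  (C1, I1, I2 all integral)

β4 stroke→Sf1  (Sf1 fixes flow; stroke at Sf1)
β1 stroke→J1  (C1 outputs effort q/C1)
β0 stroke→R1  (J1: bond 1 brought effort, rest push out)
β2 stroke→I1  (J1: bond 1 brought effort, rest push out)
β3 stroke→R2  (0-jn J1 has e-setter on 1)
β5 stroke→I2  (J1 effort already set via bond 1)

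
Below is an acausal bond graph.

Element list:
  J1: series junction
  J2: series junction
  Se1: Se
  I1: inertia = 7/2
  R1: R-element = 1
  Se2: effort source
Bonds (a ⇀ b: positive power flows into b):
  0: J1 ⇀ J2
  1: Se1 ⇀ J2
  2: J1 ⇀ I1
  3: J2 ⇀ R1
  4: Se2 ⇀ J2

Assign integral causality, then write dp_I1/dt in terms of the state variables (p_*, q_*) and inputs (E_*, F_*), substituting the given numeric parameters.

#1 →J2  (Se1: effort source, stroke at far end)
#4 →J2  (Se2 (Se) sets effort on bond)
#2 →I1  (prefer integral on I1)
#0 →J1  (J1 flow already set via bond 2)
#3 →J2  (J2 flow already set via bond 0)

dp_I1/dt = E_Se1 + E_Se2 - 2*p_I1/7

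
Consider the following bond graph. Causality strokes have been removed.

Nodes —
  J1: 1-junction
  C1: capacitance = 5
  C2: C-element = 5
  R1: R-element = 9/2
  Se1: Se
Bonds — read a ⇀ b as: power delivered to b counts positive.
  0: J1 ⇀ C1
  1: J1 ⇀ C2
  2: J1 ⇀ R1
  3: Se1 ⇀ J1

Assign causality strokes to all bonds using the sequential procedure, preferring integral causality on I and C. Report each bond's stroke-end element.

β0 stroke at J1
β1 stroke at J1
β2 stroke at R1
β3 stroke at J1

bond 3 stroke→J1  (source Se1 imposes e)
bond 0 stroke→J1  (C1 integral (e out))
bond 1 stroke→J1  (C2: C, integral causality)
bond 2 stroke→R1  (closing 1-jn rule on J1)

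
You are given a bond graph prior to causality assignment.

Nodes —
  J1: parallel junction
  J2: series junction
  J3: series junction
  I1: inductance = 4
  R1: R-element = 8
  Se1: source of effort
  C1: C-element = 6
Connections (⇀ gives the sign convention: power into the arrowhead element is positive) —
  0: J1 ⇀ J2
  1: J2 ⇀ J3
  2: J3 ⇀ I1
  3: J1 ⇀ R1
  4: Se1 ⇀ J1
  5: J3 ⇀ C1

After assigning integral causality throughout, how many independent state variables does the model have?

b4 →J1  (Se1 (Se) sets effort on bond)
b0 →J2  (common-e at J1 fixed by 4)
b3 →R1  (J1: bond 4 brought effort, rest push out)
b1 →J3  (J2 needs exactly one f-in)
b2 →I1  (I1: I, integral causality)
b5 →J3  (J3: bond 2 brought flow, rest push out)

2  (C1, I1 all integral)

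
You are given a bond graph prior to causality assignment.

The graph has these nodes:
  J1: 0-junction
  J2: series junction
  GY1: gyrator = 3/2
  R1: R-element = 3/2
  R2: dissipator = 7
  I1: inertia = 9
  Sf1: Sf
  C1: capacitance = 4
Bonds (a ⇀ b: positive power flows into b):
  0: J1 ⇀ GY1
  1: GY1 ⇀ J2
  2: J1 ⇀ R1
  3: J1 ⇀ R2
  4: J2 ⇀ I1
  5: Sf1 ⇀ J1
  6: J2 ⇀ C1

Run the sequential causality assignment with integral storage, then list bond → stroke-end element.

β5 stroke→Sf1  (Sf1 (Sf) sets flow on bond)
β4 stroke→I1  (prefer integral on I1)
β1 stroke→J2  (1-jn J2 has f-setter on 4)
β6 stroke→J2  (J2 flow already set via bond 4)
β0 stroke→J1  (GY1: gyrator matches bond 1)
β2 stroke→R1  (common-e at J1 fixed by 0)
β3 stroke→R2  (J1 effort already set via bond 0)

#0 →J1
#1 →J2
#2 →R1
#3 →R2
#4 →I1
#5 →Sf1
#6 →J2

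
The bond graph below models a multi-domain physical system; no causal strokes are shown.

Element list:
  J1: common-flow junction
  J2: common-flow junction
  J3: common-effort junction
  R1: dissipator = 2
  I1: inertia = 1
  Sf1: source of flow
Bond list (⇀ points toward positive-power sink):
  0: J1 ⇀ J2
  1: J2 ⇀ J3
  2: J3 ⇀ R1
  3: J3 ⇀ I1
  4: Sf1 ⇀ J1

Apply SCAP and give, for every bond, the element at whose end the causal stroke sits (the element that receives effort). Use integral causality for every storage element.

b4 |Sf1  (source Sf1 imposes f)
b0 |J1  (J1 flow already set via bond 4)
b1 |J2  (J2 flow already set via bond 0)
b3 |I1  (prefer integral on I1)
b2 |J3  (only one effort-in slot at J3)

bond 0 stroke at J1
bond 1 stroke at J2
bond 2 stroke at J3
bond 3 stroke at I1
bond 4 stroke at Sf1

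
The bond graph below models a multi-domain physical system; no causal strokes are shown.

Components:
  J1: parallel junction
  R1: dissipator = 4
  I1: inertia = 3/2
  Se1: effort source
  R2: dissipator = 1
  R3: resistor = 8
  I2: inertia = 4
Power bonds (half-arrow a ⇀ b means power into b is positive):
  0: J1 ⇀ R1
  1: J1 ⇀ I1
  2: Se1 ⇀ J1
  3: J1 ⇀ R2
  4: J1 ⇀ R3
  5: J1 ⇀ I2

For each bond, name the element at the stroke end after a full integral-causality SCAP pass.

#0 stroke at R1
#1 stroke at I1
#2 stroke at J1
#3 stroke at R2
#4 stroke at R3
#5 stroke at I2

b2 stroke at J1  (Se1 fixes effort; stroke away)
b0 stroke at R1  (0-jn J1 has e-setter on 2)
b1 stroke at I1  (J1 effort already set via bond 2)
b3 stroke at R2  (J1 effort already set via bond 2)
b4 stroke at R3  (J1 effort already set via bond 2)
b5 stroke at I2  (common-e at J1 fixed by 2)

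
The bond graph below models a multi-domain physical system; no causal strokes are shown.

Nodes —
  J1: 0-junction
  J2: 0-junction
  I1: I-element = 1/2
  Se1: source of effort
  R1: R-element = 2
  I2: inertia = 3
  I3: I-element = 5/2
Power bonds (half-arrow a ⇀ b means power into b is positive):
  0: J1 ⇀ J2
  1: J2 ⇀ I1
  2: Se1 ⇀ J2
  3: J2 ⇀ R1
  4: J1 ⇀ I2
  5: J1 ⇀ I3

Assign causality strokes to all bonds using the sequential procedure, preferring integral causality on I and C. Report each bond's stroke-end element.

bond 0 →J1
bond 1 →I1
bond 2 →J2
bond 3 →R1
bond 4 →I2
bond 5 →I3

bond 2 →J2  (source Se1 imposes e)
bond 0 →J1  (0-jn J2 has e-setter on 2)
bond 1 →I1  (J2: bond 2 brought effort, rest push out)
bond 3 →R1  (common-e at J2 fixed by 2)
bond 4 →I2  (J1: bond 0 brought effort, rest push out)
bond 5 →I3  (J1: bond 0 brought effort, rest push out)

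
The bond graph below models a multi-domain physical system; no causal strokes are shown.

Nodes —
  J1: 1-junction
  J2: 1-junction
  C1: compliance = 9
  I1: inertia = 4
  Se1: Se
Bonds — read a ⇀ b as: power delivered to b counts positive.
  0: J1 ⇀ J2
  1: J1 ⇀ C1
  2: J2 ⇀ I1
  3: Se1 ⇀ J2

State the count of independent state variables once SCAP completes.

#3 |J2  (Se1 (Se) sets effort on bond)
#1 |J1  (C1 integral (e out))
#0 |J2  (only one flow-in slot at J1)
#2 |I1  (J2: last free bond brings flow in)

2  (C1, I1 all integral)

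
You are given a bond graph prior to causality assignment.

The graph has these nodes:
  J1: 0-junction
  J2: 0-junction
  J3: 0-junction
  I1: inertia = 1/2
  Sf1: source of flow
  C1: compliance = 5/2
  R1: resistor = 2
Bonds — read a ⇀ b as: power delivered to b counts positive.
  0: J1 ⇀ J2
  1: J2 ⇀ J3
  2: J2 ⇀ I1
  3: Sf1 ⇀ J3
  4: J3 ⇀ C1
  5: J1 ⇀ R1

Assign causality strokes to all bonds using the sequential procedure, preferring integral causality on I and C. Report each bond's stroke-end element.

bond 3 stroke→Sf1  (source Sf1 imposes f)
bond 2 stroke→I1  (prefer integral on I1)
bond 4 stroke→J3  (C1 integral (e out))
bond 1 stroke→J2  (0-jn J3 has e-setter on 4)
bond 0 stroke→J1  (common-e at J2 fixed by 1)
bond 5 stroke→R1  (0-jn J1 has e-setter on 0)

#0 stroke at J1
#1 stroke at J2
#2 stroke at I1
#3 stroke at Sf1
#4 stroke at J3
#5 stroke at R1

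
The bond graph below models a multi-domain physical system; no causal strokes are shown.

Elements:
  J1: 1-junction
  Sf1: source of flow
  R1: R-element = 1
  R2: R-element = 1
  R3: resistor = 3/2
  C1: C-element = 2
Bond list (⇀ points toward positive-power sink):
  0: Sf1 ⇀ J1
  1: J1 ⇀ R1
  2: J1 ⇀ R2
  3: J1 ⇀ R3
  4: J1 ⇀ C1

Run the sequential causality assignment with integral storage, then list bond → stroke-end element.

b0 |Sf1  (Sf1 (Sf) sets flow on bond)
b1 |J1  (1-jn J1 has f-setter on 0)
b2 |J1  (1-jn J1 has f-setter on 0)
b3 |J1  (J1 flow already set via bond 0)
b4 |J1  (J1 flow already set via bond 0)

bond 0 |Sf1
bond 1 |J1
bond 2 |J1
bond 3 |J1
bond 4 |J1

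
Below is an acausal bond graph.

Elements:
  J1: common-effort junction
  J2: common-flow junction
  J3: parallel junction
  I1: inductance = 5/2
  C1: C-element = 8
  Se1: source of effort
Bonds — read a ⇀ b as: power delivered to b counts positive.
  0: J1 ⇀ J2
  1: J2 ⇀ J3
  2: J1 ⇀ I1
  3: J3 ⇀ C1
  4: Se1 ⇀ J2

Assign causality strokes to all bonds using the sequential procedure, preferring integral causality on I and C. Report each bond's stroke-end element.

β0 |J1
β1 |J2
β2 |I1
β3 |J3
β4 |J2

bond 4 stroke→J2  (Se1 fixes effort; stroke away)
bond 2 stroke→I1  (prefer integral on I1)
bond 0 stroke→J1  (closing 0-jn rule on J1)
bond 1 stroke→J2  (common-f at J2 fixed by 0)
bond 3 stroke→J3  (J3 needs exactly one e-in)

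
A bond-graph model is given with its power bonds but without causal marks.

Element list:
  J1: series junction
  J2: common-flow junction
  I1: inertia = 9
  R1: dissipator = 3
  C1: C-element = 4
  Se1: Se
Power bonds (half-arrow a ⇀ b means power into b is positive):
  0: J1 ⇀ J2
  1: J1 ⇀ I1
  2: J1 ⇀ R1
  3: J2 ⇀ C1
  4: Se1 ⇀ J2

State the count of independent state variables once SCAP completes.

#4 stroke at J2  (Se1 fixes effort; stroke away)
#1 stroke at I1  (I1 outputs flow p/I1)
#0 stroke at J1  (J1: bond 1 brought flow, rest push out)
#2 stroke at J1  (J1: bond 1 brought flow, rest push out)
#3 stroke at J2  (J2 flow already set via bond 0)

2  (C1, I1 all integral)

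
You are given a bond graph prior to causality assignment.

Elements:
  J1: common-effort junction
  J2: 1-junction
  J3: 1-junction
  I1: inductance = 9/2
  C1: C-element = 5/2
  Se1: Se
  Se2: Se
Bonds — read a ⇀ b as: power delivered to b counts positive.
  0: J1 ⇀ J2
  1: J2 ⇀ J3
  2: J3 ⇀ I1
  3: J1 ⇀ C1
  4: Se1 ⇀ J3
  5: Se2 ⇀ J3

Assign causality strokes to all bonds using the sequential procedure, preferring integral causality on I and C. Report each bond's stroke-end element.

b0 |J2
b1 |J3
b2 |I1
b3 |J1
b4 |J3
b5 |J3

#4 →J3  (Se1 (Se) sets effort on bond)
#5 →J3  (Se2 (Se) sets effort on bond)
#2 →I1  (prefer integral on I1)
#1 →J3  (J3 flow already set via bond 2)
#0 →J2  (1-jn J2 has f-setter on 1)
#3 →J1  (only one effort-in slot at J1)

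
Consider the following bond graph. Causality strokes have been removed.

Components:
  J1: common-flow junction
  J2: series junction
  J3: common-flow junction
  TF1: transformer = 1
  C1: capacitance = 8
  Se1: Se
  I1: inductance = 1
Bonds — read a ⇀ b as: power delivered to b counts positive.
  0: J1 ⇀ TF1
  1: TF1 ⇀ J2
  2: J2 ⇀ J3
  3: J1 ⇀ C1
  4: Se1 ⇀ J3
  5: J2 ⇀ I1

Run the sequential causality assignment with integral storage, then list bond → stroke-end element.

#4 stroke at J3  (Se1 (Se) sets effort on bond)
#2 stroke at J2  (J3: last free bond brings flow in)
#3 stroke at J1  (C1 integral (e out))
#0 stroke at TF1  (closing 1-jn rule on J1)
#1 stroke at J2  (TF1: transformer flips bond 0)
#5 stroke at I1  (closing 1-jn rule on J2)

bond 0 stroke at TF1
bond 1 stroke at J2
bond 2 stroke at J2
bond 3 stroke at J1
bond 4 stroke at J3
bond 5 stroke at I1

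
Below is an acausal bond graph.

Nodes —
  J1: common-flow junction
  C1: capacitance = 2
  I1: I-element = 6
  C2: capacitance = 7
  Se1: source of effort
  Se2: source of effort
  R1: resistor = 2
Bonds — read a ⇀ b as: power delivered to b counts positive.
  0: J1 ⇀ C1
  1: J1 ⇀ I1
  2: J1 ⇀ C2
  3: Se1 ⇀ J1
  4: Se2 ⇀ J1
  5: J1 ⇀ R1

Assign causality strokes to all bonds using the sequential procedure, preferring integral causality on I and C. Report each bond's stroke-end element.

β3 stroke at J1  (source Se1 imposes e)
β4 stroke at J1  (Se2 (Se) sets effort on bond)
β0 stroke at J1  (C1: C, integral causality)
β1 stroke at I1  (prefer integral on I1)
β2 stroke at J1  (1-jn J1 has f-setter on 1)
β5 stroke at J1  (1-jn J1 has f-setter on 1)

#0 stroke at J1
#1 stroke at I1
#2 stroke at J1
#3 stroke at J1
#4 stroke at J1
#5 stroke at J1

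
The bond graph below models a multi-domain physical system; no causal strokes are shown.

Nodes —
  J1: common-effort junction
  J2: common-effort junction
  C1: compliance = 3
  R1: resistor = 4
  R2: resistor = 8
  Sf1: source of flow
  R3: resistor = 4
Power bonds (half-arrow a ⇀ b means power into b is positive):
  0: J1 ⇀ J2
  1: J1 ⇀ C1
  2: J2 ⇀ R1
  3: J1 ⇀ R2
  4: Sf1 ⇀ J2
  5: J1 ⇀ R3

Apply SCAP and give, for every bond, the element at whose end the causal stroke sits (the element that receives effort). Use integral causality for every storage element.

b4 |Sf1  (Sf1: flow source, stroke at near end)
b1 |J1  (prefer integral on C1)
b0 |J2  (J1 effort already set via bond 1)
b3 |R2  (0-jn J1 has e-setter on 1)
b5 |R3  (0-jn J1 has e-setter on 1)
b2 |R1  (0-jn J2 has e-setter on 0)

b0 stroke at J2
b1 stroke at J1
b2 stroke at R1
b3 stroke at R2
b4 stroke at Sf1
b5 stroke at R3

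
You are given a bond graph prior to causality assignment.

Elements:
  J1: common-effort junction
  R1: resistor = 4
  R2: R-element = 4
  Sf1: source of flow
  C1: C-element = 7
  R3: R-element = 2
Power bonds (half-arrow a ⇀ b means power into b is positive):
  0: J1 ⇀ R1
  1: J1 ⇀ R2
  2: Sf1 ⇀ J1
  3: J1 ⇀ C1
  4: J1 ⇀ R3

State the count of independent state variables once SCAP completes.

#2 stroke at Sf1  (Sf1 (Sf) sets flow on bond)
#3 stroke at J1  (C1 integral (e out))
#0 stroke at R1  (common-e at J1 fixed by 3)
#1 stroke at R2  (common-e at J1 fixed by 3)
#4 stroke at R3  (J1 effort already set via bond 3)

1  (C1 all integral)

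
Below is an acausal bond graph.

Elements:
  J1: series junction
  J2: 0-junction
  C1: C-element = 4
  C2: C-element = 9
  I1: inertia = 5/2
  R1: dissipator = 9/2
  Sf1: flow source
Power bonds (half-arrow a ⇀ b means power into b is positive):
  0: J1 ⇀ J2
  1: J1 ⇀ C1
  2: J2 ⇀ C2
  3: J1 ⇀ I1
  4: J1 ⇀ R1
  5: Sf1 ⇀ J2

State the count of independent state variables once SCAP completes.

3  (C1, C2, I1 all integral)

β5 |Sf1  (Sf1: flow source, stroke at near end)
β1 |J1  (C1 integral (e out))
β2 |J2  (C2: C, integral causality)
β0 |J1  (J2: bond 2 brought effort, rest push out)
β3 |I1  (I1: I, integral causality)
β4 |J1  (common-f at J1 fixed by 3)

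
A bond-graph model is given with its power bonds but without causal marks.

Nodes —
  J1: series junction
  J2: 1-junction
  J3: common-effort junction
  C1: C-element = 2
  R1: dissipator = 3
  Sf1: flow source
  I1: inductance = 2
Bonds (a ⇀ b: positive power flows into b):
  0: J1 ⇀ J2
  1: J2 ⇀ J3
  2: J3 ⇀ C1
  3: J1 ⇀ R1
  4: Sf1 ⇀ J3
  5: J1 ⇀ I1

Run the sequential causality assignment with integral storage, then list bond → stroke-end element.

#4 stroke at Sf1  (source Sf1 imposes f)
#2 stroke at J3  (prefer integral on C1)
#1 stroke at J2  (0-jn J3 has e-setter on 2)
#0 stroke at J1  (only one flow-in slot at J2)
#5 stroke at I1  (I1 integral (f out))
#3 stroke at J1  (common-f at J1 fixed by 5)

#0 |J1
#1 |J2
#2 |J3
#3 |J1
#4 |Sf1
#5 |I1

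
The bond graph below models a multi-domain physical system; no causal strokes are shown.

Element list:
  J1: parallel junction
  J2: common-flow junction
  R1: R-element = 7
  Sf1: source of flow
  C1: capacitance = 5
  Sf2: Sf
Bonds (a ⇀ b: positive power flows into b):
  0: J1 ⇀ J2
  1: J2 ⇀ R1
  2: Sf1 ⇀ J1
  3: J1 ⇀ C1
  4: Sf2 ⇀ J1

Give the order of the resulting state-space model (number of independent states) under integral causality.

#2 stroke at Sf1  (Sf1 (Sf) sets flow on bond)
#4 stroke at Sf2  (Sf2: flow source, stroke at near end)
#3 stroke at J1  (C1: C, integral causality)
#0 stroke at J2  (J1: bond 3 brought effort, rest push out)
#1 stroke at R1  (only one flow-in slot at J2)

1  (C1 all integral)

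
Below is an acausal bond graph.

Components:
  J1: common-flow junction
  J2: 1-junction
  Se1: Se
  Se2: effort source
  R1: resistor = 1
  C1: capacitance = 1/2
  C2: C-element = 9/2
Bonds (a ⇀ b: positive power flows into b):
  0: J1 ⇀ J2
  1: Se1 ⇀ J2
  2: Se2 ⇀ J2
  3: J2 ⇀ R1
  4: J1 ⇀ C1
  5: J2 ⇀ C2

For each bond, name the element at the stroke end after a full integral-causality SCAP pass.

#0 →J2
#1 →J2
#2 →J2
#3 →R1
#4 →J1
#5 →J2

β1 stroke→J2  (Se1 fixes effort; stroke away)
β2 stroke→J2  (Se2: effort source, stroke at far end)
β4 stroke→J1  (C1 outputs effort q/C1)
β0 stroke→J2  (closing 1-jn rule on J1)
β5 stroke→J2  (C2 integral (e out))
β3 stroke→R1  (only one flow-in slot at J2)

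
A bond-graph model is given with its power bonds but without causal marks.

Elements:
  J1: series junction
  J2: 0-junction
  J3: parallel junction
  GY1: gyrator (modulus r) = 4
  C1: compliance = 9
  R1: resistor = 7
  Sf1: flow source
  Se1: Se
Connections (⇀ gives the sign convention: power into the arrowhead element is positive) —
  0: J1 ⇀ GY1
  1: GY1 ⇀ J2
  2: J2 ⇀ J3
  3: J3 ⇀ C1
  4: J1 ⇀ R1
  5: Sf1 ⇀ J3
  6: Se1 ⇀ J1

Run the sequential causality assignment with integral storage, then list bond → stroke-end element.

bond 5 |Sf1  (Sf1: flow source, stroke at near end)
bond 6 |J1  (Se1: effort source, stroke at far end)
bond 3 |J3  (C1 outputs effort q/C1)
bond 2 |J2  (0-jn J3 has e-setter on 3)
bond 1 |GY1  (common-e at J2 fixed by 2)
bond 0 |GY1  (GY1 both-in/both-out from 1)
bond 4 |J1  (J1: bond 0 brought flow, rest push out)

bond 0 stroke at GY1
bond 1 stroke at GY1
bond 2 stroke at J2
bond 3 stroke at J3
bond 4 stroke at J1
bond 5 stroke at Sf1
bond 6 stroke at J1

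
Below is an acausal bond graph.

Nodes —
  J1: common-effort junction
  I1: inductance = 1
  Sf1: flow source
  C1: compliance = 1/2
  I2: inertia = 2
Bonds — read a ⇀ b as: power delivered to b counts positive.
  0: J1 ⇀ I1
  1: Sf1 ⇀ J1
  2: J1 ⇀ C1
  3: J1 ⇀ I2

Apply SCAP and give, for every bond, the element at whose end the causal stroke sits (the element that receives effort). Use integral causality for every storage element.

b0 →I1
b1 →Sf1
b2 →J1
b3 →I2

bond 1 |Sf1  (Sf1 (Sf) sets flow on bond)
bond 0 |I1  (I1 outputs flow p/I1)
bond 2 |J1  (C1: C, integral causality)
bond 3 |I2  (J1: bond 2 brought effort, rest push out)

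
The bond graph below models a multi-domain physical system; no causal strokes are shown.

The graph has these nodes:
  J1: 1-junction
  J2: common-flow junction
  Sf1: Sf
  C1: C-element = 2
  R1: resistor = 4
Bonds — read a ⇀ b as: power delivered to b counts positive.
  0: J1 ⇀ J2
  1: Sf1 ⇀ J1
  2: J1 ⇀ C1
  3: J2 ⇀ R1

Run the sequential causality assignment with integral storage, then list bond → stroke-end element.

#1 stroke→Sf1  (Sf1: flow source, stroke at near end)
#0 stroke→J1  (J1: bond 1 brought flow, rest push out)
#2 stroke→J1  (J1 flow already set via bond 1)
#3 stroke→J2  (J2: bond 0 brought flow, rest push out)

b0 →J1
b1 →Sf1
b2 →J1
b3 →J2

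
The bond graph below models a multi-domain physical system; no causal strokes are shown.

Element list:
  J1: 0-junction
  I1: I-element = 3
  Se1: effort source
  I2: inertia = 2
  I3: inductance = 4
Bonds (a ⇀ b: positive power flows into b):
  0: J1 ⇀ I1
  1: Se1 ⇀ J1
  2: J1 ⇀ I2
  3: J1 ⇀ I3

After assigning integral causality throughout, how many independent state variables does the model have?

3  (I1, I2, I3 all integral)

β1 |J1  (Se1 (Se) sets effort on bond)
β0 |I1  (J1: bond 1 brought effort, rest push out)
β2 |I2  (0-jn J1 has e-setter on 1)
β3 |I3  (0-jn J1 has e-setter on 1)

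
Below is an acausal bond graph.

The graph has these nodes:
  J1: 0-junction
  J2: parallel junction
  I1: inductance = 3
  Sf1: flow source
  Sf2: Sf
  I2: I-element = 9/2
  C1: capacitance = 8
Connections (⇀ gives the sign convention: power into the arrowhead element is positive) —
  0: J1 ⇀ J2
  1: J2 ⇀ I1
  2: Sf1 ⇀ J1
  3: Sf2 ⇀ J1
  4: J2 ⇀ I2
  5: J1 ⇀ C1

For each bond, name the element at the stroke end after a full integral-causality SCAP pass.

β2 stroke at Sf1  (Sf1 (Sf) sets flow on bond)
β3 stroke at Sf2  (source Sf2 imposes f)
β1 stroke at I1  (I1: I, integral causality)
β4 stroke at I2  (I2: I, integral causality)
β0 stroke at J2  (closing 0-jn rule on J2)
β5 stroke at J1  (only one effort-in slot at J1)

#0 →J2
#1 →I1
#2 →Sf1
#3 →Sf2
#4 →I2
#5 →J1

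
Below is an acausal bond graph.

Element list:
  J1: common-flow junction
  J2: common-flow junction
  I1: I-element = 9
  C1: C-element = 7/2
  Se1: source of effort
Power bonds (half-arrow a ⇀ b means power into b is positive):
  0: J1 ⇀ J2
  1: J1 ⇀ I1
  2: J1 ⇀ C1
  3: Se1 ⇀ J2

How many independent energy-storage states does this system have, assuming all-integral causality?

b3 stroke at J2  (source Se1 imposes e)
b0 stroke at J1  (closing 1-jn rule on J2)
b1 stroke at I1  (prefer integral on I1)
b2 stroke at J1  (1-jn J1 has f-setter on 1)

2  (C1, I1 all integral)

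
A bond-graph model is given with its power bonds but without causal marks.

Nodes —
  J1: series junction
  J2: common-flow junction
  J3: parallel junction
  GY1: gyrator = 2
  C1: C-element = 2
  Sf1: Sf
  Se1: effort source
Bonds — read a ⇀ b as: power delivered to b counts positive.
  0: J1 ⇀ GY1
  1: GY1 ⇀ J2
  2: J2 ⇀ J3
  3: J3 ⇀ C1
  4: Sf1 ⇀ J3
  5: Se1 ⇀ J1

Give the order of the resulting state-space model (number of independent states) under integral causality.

1  (C1 all integral)

β4 stroke at Sf1  (Sf1: flow source, stroke at near end)
β5 stroke at J1  (Se1: effort source, stroke at far end)
β0 stroke at GY1  (closing 1-jn rule on J1)
β1 stroke at GY1  (through GY1, causality inverts; strokes same side of GY1)
β2 stroke at J2  (J2: bond 1 brought flow, rest push out)
β3 stroke at J3  (only one effort-in slot at J3)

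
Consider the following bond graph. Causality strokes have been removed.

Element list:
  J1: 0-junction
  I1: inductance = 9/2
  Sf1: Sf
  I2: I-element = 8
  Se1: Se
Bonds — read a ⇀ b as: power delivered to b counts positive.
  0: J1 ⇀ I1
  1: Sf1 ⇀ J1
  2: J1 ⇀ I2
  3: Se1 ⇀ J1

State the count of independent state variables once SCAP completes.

bond 1 stroke→Sf1  (source Sf1 imposes f)
bond 3 stroke→J1  (Se1 (Se) sets effort on bond)
bond 0 stroke→I1  (common-e at J1 fixed by 3)
bond 2 stroke→I2  (0-jn J1 has e-setter on 3)

2  (I1, I2 all integral)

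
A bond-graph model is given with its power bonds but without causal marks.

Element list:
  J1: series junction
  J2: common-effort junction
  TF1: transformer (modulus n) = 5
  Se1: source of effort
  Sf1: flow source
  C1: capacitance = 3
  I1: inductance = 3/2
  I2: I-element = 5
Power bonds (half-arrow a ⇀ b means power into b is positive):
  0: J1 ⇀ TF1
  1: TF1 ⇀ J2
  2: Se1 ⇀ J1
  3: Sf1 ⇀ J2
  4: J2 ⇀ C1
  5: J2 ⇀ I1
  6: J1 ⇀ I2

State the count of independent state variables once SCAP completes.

bond 2 stroke at J1  (Se1 fixes effort; stroke away)
bond 3 stroke at Sf1  (Sf1 fixes flow; stroke at Sf1)
bond 4 stroke at J2  (C1 integral (e out))
bond 1 stroke at TF1  (common-e at J2 fixed by 4)
bond 5 stroke at I1  (0-jn J2 has e-setter on 4)
bond 0 stroke at J1  (TF1: transformer flips bond 1)
bond 6 stroke at I2  (closing 1-jn rule on J1)

3  (C1, I1, I2 all integral)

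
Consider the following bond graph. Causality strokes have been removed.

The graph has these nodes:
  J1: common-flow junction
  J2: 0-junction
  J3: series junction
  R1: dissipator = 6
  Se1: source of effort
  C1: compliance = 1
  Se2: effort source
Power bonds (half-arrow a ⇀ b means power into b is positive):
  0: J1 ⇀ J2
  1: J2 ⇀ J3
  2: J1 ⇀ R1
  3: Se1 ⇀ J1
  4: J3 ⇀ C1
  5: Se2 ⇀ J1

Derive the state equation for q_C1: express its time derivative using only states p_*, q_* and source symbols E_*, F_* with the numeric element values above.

β3 |J1  (Se1 (Se) sets effort on bond)
β5 |J1  (Se2 fixes effort; stroke away)
β4 |J3  (prefer integral on C1)
β1 |J2  (only one flow-in slot at J3)
β0 |J1  (common-e at J2 fixed by 1)
β2 |R1  (closing 1-jn rule on J1)

dq_C1/dt = E_Se1/6 + E_Se2/6 - q_C1/6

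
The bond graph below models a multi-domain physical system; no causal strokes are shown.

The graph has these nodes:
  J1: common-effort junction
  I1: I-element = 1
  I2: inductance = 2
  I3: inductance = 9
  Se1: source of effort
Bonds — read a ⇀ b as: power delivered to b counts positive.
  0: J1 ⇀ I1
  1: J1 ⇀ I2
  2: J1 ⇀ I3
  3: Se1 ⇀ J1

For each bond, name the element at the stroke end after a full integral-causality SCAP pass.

bond 0 stroke→I1
bond 1 stroke→I2
bond 2 stroke→I3
bond 3 stroke→J1

b3 |J1  (Se1 (Se) sets effort on bond)
b0 |I1  (0-jn J1 has e-setter on 3)
b1 |I2  (J1: bond 3 brought effort, rest push out)
b2 |I3  (common-e at J1 fixed by 3)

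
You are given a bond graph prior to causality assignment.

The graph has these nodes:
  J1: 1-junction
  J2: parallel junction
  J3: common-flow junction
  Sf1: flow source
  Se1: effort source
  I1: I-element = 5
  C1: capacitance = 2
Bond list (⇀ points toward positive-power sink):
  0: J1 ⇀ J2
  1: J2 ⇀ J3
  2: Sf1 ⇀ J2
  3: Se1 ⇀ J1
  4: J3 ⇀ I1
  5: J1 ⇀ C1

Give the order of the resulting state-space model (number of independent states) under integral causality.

b2 stroke at Sf1  (Sf1: flow source, stroke at near end)
b3 stroke at J1  (source Se1 imposes e)
b4 stroke at I1  (I1 outputs flow p/I1)
b1 stroke at J3  (J3: bond 4 brought flow, rest push out)
b0 stroke at J2  (only one effort-in slot at J2)
b5 stroke at J1  (J1 flow already set via bond 0)

2  (C1, I1 all integral)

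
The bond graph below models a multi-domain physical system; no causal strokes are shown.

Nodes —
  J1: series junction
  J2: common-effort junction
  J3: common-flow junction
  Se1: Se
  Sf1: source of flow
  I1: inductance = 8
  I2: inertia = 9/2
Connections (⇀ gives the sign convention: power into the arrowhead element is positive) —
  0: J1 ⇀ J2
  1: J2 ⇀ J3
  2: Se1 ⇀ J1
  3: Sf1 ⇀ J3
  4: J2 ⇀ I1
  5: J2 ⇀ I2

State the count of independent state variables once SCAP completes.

#2 →J1  (Se1: effort source, stroke at far end)
#3 →Sf1  (Sf1 (Sf) sets flow on bond)
#0 →J2  (J1: last free bond brings flow in)
#1 →J3  (J2: bond 0 brought effort, rest push out)
#4 →I1  (J2: bond 0 brought effort, rest push out)
#5 →I2  (common-e at J2 fixed by 0)

2  (I1, I2 all integral)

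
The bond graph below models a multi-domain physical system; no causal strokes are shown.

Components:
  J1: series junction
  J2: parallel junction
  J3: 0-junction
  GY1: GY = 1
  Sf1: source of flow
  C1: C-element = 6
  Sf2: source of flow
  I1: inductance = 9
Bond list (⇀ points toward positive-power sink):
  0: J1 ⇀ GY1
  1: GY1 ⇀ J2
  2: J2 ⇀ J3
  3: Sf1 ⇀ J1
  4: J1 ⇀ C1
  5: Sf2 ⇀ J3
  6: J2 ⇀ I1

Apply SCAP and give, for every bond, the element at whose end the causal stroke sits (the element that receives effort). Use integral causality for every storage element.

bond 0 stroke→J1
bond 1 stroke→J2
bond 2 stroke→J3
bond 3 stroke→Sf1
bond 4 stroke→J1
bond 5 stroke→Sf2
bond 6 stroke→I1

bond 3 →Sf1  (Sf1: flow source, stroke at near end)
bond 5 →Sf2  (source Sf2 imposes f)
bond 0 →J1  (1-jn J1 has f-setter on 3)
bond 4 →J1  (J1: bond 3 brought flow, rest push out)
bond 2 →J3  (J3: last free bond brings effort in)
bond 1 →J2  (GY GY1: same side as bond 0)
bond 6 →I1  (0-jn J2 has e-setter on 1)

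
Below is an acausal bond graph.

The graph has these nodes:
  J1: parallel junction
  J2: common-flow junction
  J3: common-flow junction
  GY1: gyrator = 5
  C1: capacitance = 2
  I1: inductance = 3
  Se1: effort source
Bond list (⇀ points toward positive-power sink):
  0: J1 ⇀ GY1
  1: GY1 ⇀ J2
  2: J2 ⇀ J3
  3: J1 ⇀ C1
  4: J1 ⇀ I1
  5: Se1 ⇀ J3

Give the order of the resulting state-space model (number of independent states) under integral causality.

2  (C1, I1 all integral)

bond 5 →J3  (Se1 (Se) sets effort on bond)
bond 2 →J2  (J3 needs exactly one f-in)
bond 1 →GY1  (J2: last free bond brings flow in)
bond 0 →GY1  (GY GY1: same side as bond 1)
bond 3 →J1  (C1 outputs effort q/C1)
bond 4 →I1  (0-jn J1 has e-setter on 3)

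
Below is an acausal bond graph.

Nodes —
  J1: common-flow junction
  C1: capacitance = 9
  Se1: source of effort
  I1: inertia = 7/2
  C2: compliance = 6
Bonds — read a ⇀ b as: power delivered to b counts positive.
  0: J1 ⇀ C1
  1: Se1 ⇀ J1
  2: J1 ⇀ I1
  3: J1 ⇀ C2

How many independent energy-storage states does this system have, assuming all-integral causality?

3  (C1, C2, I1 all integral)

bond 1 stroke→J1  (Se1 (Se) sets effort on bond)
bond 0 stroke→J1  (C1 outputs effort q/C1)
bond 2 stroke→I1  (I1: I, integral causality)
bond 3 stroke→J1  (J1 flow already set via bond 2)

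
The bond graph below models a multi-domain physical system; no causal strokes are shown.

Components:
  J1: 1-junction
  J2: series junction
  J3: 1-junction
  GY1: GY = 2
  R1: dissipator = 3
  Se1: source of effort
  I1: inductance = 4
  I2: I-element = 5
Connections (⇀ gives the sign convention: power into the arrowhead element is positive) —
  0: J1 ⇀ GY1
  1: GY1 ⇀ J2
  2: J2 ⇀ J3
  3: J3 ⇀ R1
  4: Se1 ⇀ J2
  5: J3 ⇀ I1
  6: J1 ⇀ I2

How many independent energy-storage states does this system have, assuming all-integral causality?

β4 stroke at J2  (source Se1 imposes e)
β5 stroke at I1  (I1 outputs flow p/I1)
β2 stroke at J3  (common-f at J3 fixed by 5)
β3 stroke at J3  (common-f at J3 fixed by 5)
β1 stroke at J2  (1-jn J2 has f-setter on 2)
β0 stroke at J1  (GY GY1: same side as bond 1)
β6 stroke at I2  (J1 needs exactly one f-in)

2  (I1, I2 all integral)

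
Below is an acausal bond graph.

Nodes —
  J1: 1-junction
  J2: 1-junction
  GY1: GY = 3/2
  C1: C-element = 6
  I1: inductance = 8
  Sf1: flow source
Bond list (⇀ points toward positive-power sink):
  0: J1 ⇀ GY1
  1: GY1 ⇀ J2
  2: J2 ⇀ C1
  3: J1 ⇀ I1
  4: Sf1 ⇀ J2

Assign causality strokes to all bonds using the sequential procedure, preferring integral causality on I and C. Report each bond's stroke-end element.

β0 stroke at J1
β1 stroke at J2
β2 stroke at J2
β3 stroke at I1
β4 stroke at Sf1

β4 |Sf1  (Sf1 (Sf) sets flow on bond)
β1 |J2  (1-jn J2 has f-setter on 4)
β2 |J2  (J2: bond 4 brought flow, rest push out)
β0 |J1  (GY1 both-in/both-out from 1)
β3 |I1  (J1 needs exactly one f-in)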